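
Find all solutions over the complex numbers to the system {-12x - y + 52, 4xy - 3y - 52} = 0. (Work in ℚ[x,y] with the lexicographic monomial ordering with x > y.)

{(4, 4), (13/12, 39)}

Compute a lex Gröbner basis by Buchberger's algorithm.
f_1 = -12x - y + 52, LT = x.
f_2 = 4xy - 3y - 52, LT = xy.

S(f_1,f_2): lcm = xy. S = 1/12y² - 43/12y + 13.
  leading term y²: no divisor's leading term divides it; move 1/12y² to the remainder.
  leading term y: no divisor's leading term divides it; move -43/12y to the remainder.
  leading term 1: no divisor's leading term divides it; move 13 to the remainder.
  remainder 1/12y² - 43/12y + 13 ≠ 0; add h_3 = 1/12y² - 43/12y + 13 to the basis.

The other S-polynomials (S(f_1,h_3), S(f_2,h_3)) all reduce to 0 modulo the current basis, so we have a Gröbner basis.
Inter-reduce: drop elements whose leading term is divisible by another's, tail-reduce, and make monic.
Reduced Gröbner basis: {x + 1/12y - 13/3, y² - 43y + 156}.

The lex basis is triangular: the last element involves only y. Solving y² - 43y + 156 = 0 gives y ∈ {4, 39}; substituting each value into the earlier elements determines the remaining variables.
  y = 4: the earlier basis element becomes x - 4 = 0, giving x = 4 — point (4, 4).
  y = 39: the earlier basis element becomes x - 13/12 = 0, giving x = 13/12 — point (13/12, 39).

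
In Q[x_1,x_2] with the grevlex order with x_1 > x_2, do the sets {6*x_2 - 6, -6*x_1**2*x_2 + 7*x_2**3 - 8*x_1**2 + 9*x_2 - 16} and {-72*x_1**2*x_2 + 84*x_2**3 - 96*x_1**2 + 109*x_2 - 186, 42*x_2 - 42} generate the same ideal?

No, the ideals differ.

For a fixed monomial order, each ideal has a unique reduced Gröbner basis; comparing bases decides equality.
Buchberger on the first generating set:
f_1 = 6*x_2 - 6, LT = x_2.
f_2 = -6*x_1**2*x_2 + 7*x_2**3 - 8*x_1**2 + 9*x_2 - 16, LT = x_1**2*x_2.

S(f_1,f_2): lcm = x_1**2*x_2. S = 7/6*x_2**3 - 7/3*x_1**2 + 3/2*x_2 - 8/3.
  reduce S modulo (f_1, f_2):
  remainder -7/3*x_1**2 ≠ 0; add g_3 = -7/3*x_1**2 to the basis.

The other S-polynomials (S(f_1,g_3), S(f_2,g_3)) all reduce to 0 modulo the current basis, so we have a Gröbner basis.
Inter-reduce: drop elements whose leading term is divisible by another's, tail-reduce, and make monic.
Reduced Gröbner basis: {x_1**2, x_2 - 1}.

Buchberger on the second generating set:
h_1 = -72*x_1**2*x_2 + 84*x_2**3 - 96*x_1**2 + 109*x_2 - 186, LT = x_1**2*x_2.
h_2 = 42*x_2 - 42, LT = x_2.

S(h_1,h_2): lcm = x_1**2*x_2. S = -7/6*x_2**3 + 7/3*x_1**2 - 109/72*x_2 + 31/12.
  reduce S modulo (h_1, h_2):
  remainder 7/3*x_1**2 - 7/72 ≠ 0; add k_3 = 7/3*x_1**2 - 7/72 to the basis.

The other S-polynomials (S(h_1,k_3), S(h_2,k_3)) all reduce to 0 modulo the current basis, so we have a Gröbner basis.
Inter-reduce: drop elements whose leading term is divisible by another's, tail-reduce, and make monic.
Reduced Gröbner basis: {x_1**2 - 1/24, x_2 - 1}.

Since the reduced bases disagree, the two ideals are not the same.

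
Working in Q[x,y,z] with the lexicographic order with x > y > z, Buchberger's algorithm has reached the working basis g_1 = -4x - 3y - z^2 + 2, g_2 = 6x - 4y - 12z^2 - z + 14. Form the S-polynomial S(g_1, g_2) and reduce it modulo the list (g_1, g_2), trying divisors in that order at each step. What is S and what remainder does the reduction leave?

S(g_1, g_2) = 17/12y + 9/4z^2 + 1/6z - 17/6; remainder on division = 17/12y + 9/4z^2 + 1/6z - 17/6.

lcm(LM(g_1), LM(g_2)) = x.
S = (lcm/LT(g_1))·g_1 − (lcm/LT(g_2))·g_2 = 17/12y + 9/4z^2 + 1/6z - 17/6.
Reduce S modulo (g_1, g_2) in that order:
  leading term y: no divisor's leading term divides it; move 17/12y to the remainder.
  leading term z^2: no divisor's leading term divides it; move 9/4z^2 to the remainder.
  leading term z: no divisor's leading term divides it; move 1/6z to the remainder.
  leading term 1: no divisor's leading term divides it; move -17/6 to the remainder.
The remainder 17/12y + 9/4z^2 + 1/6z - 17/6 is nonzero, so it would be added as the next basis element.
An S-polynomial is built so that the two leading terms cancel; whether anything survives reduction is exactly the Gröbner-basis criterion.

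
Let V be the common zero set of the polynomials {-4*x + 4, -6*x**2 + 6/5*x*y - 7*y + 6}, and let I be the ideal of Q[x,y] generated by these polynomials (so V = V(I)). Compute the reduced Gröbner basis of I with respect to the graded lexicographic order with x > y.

f_1 = -4*x + 4, LT = x.
f_2 = -6*x**2 + 6/5*x*y - 7*y + 6, LT = x**2.

S(f_1,f_2): lcm = x**2. S = 1/5*x*y - x - 7/6*y + 1.
  reduce S modulo (f_1, f_2):
  remainder -29/30*y ≠ 0; add g_3 = -29/30*y to the basis.

The other S-polynomials (S(f_1,g_3), S(f_2,g_3)) all reduce to 0 modulo the current basis, so we have a Gröbner basis.
Inter-reduce: drop elements whose leading term is divisible by another's, tail-reduce, and make monic.

G = {x - 1, y}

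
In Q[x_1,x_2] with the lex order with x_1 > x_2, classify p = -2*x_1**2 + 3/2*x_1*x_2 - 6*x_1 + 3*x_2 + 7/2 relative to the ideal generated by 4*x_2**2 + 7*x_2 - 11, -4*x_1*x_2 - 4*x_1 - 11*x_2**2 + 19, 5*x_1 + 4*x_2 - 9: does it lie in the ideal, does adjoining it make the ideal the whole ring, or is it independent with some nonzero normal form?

-2*x_1**2 + 3/2*x_1*x_2 - 6*x_1 + 3*x_2 + 7/2 lies in I (it reduces to 0).

First compute the reduced Gröbner basis of I by Buchberger's algorithm.
f_1 = 4*x_2**2 + 7*x_2 - 11, LT = x_2**2.
f_2 = -4*x_1*x_2 - 4*x_1 - 11*x_2**2 + 19, LT = x_1*x_2.
f_3 = 5*x_1 + 4*x_2 - 9, LT = x_1.

S(f_1,f_2): lcm = x_1*x_2**2. S = 3/4*x_1*x_2 - 11/4*x_1 - 11/4*x_2**3 + 19/4*x_2.
  reduce S modulo (f_1, f_2, f_3):
  remainder -193/40*x_2 + 193/40 ≠ 0; add h_4 = -193/40*x_2 + 193/40 to the basis.

The other S-polynomials (S(f_1,f_3), S(f_2,f_3), S(f_1,h_4), S(f_2,h_4), S(f_3,h_4)) all reduce to 0 modulo the current basis, so we have a Gröbner basis.
Inter-reduce: drop elements whose leading term is divisible by another's, tail-reduce, and make monic.
Reduced Gröbner basis: {x_1 - 1, x_2 - 1}.
Label its elements g_1 = x_1 - 1, g_2 = x_2 - 1.

Reduce p = -2*x_1**2 + 3/2*x_1*x_2 - 6*x_1 + 3*x_2 + 7/2 modulo G:
  leading term x_1**2: subtract (-2*x_1)·g_1 from -2*x_1**2 + 3/2*x_1*x_2 - 6*x_1 + 3*x_2 + 7/2 → 3/2*x_1*x_2 - 8*x_1 + 3*x_2 + 7/2
  leading term x_1*x_2: subtract (3/2*x_2)·g_1 from 3/2*x_1*x_2 - 8*x_1 + 3*x_2 + 7/2 → -8*x_1 + 9/2*x_2 + 7/2
  leading term x_1: subtract (-8)·g_1 from -8*x_1 + 9/2*x_2 + 7/2 → 9/2*x_2 - 9/2
  leading term x_2: subtract (9/2)·g_2 from 9/2*x_2 - 9/2 → 0
  normal form = 0.
Since the normal form is 0, p ∈ I.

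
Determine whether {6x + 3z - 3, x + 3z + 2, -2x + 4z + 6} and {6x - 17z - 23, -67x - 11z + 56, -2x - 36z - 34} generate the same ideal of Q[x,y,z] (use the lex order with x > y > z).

Since reduced Gröbner bases are canonical representatives of ideals under a given ordering, it suffices to compute and compare them.
Buchberger on the first generating set:
f_1 = 6x + 3z - 3, LT = x.
f_2 = x + 3z + 2, LT = x.
f_3 = -2x + 4z + 6, LT = x.

S(f_1,f_2): lcm = x. S = -5/2z - 5/2.
  leading term z: no divisor's leading term divides it; move -5/2z to the remainder.
  leading term 1: no divisor's leading term divides it; move -5/2 to the remainder.
  remainder -5/2z - 5/2 ≠ 0; add g_4 = -5/2z - 5/2 to the basis.

S(f_1,f_3): lcm = x. S = 5/2z + 5/2.
  leading term z: subtract (-1)·g_4 from 5/2z + 5/2 → 0
  remainder 0.

S(f_2,f_3): lcm = x. S = 5z + 5.
  leading term z: subtract (-2)·g_4 from 5z + 5 → 0
  remainder 0.

S(f_1,g_4): leading monomials are coprime, so the S-polynomial reduces to 0 (Buchberger's first criterion).
S(f_2,g_4): leading monomials are coprime, so the S-polynomial reduces to 0 (Buchberger's first criterion).
S(f_3,g_4): leading monomials are coprime, so the S-polynomial reduces to 0 (Buchberger's first criterion).
Every S-polynomial of the final basis reduces to 0, so we have a Gröbner basis.
Inter-reduce: drop elements whose leading term is divisible by another's, tail-reduce, and make monic.
Reduced Gröbner basis: {x - 1, z + 1}.

Buchberger on the second generating set:
h_1 = 6x - 17z - 23, LT = x.
h_2 = -67x - 11z + 56, LT = x.
h_3 = -2x - 36z - 34, LT = x.

S(h_1,h_2): lcm = x. S = -1205/402z - 1205/402.
  leading term z: no divisor's leading term divides it; move -1205/402z to the remainder.
  leading term 1: no divisor's leading term divides it; move -1205/402 to the remainder.
  remainder -1205/402z - 1205/402 ≠ 0; add k_4 = -1205/402z - 1205/402 to the basis.

S(h_1,h_3): lcm = x. S = -125/6z - 125/6.
  leading term z: subtract (1675/241)·k_4 from -125/6z - 125/6 → 0
  remainder 0.

S(h_2,h_3): lcm = x. S = -1195/67z - 1195/67.
  leading term z: subtract (1434/241)·k_4 from -1195/67z - 1195/67 → 0
  remainder 0.

S(h_1,k_4): leading monomials are coprime, so the S-polynomial reduces to 0 (Buchberger's first criterion).
S(h_2,k_4): leading monomials are coprime, so the S-polynomial reduces to 0 (Buchberger's first criterion).
S(h_3,k_4): leading monomials are coprime, so the S-polynomial reduces to 0 (Buchberger's first criterion).
Every S-polynomial of the final basis reduces to 0, so we have a Gröbner basis.
Inter-reduce: drop elements whose leading term is divisible by another's, tail-reduce, and make monic.
Reduced Gröbner basis: {x - 1, z + 1}.

Same reduced basis, so the two generating sets span the same ideal.

Yes, the ideals are equal.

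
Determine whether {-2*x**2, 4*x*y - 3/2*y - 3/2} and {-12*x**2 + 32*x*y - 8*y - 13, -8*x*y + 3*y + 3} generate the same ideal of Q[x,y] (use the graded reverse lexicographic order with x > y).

No, the ideals differ.

Since reduced Gröbner bases are canonical representatives of ideals under a given ordering, it suffices to compute and compare them.
Buchberger on the first generating set:
f_1 = -2*x**2, LT = x**2.
f_2 = 4*x*y - 3/2*y - 3/2, LT = x*y.

S(f_1,f_2): lcm = x**2*y. S = 3/8*x*y + 3/8*x.
  reduce S modulo (f_1, f_2):
  remainder 3/8*x + 9/64*y + 9/64 ≠ 0; add g_3 = 3/8*x + 9/64*y + 9/64 to the basis.

S(f_2,g_3): lcm = x*y. S = -3/8*y**2 - 3/4*y - 3/8.
  reduce S modulo (f_1, f_2, g_3):
  remainder -3/8*y**2 - 3/4*y - 3/8 ≠ 0; add g_4 = -3/8*y**2 - 3/4*y - 3/8 to the basis.

The other S-polynomials (S(f_1,g_3), S(f_1,g_4), S(f_2,g_4), S(g_3,g_4)) all reduce to 0 modulo the current basis, so we have a Gröbner basis.
Inter-reduce: drop elements whose leading term is divisible by another's, tail-reduce, and make monic.
Reduced Gröbner basis: {y**2 + 2*y + 1, x + 3/8*y + 3/8}.

Buchberger on the second generating set:
h_1 = -12*x**2 + 32*x*y - 8*y - 13, LT = x**2.
h_2 = -8*x*y + 3*y + 3, LT = x*y.

S(h_1,h_2): lcm = x**2*y. S = -8/3*x*y**2 + 3/8*x*y + 2/3*y**2 + 3/8*x + 13/12*y.
  reduce S modulo (h_1, h_2):
  remainder -1/3*y**2 + 3/8*x + 43/192*y + 9/64 ≠ 0; add k_3 = -1/3*y**2 + 3/8*x + 43/192*y + 9/64 to the basis.

The other S-polynomials (S(h_1,k_3), S(h_2,k_3)) all reduce to 0 modulo the current basis, so we have a Gröbner basis.
Inter-reduce: drop elements whose leading term is divisible by another's, tail-reduce, and make monic.
Reduced Gröbner basis: {x**2 - 1/3*y + 1/12, x*y - 3/8*y - 3/8, y**2 - 9/8*x - 43/64*y - 27/64}.

These differ, so the ideals are not equal.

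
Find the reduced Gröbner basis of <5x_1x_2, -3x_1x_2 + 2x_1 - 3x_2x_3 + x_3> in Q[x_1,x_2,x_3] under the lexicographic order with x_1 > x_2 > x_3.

G = {x_1 - 3/2x_2x_3 + 1/2x_3, x_2^2x_3 - 1/3x_2x_3}

f_1 = 5x_1x_2, LT = x_1x_2.
f_2 = -3x_1x_2 + 2x_1 - 3x_2x_3 + x_3, LT = x_1x_2.

S(f_1,f_2): lcm = x_1x_2. S = 2/3x_1 - x_2x_3 + 1/3x_3.
  leading term x_1: no divisor's leading term divides it; move 2/3x_1 to the remainder.
  leading term x_2x_3: no divisor's leading term divides it; move -x_2x_3 to the remainder.
  leading term x_3: no divisor's leading term divides it; move 1/3x_3 to the remainder.
  remainder 2/3x_1 - x_2x_3 + 1/3x_3 ≠ 0; add g_3 = 2/3x_1 - x_2x_3 + 1/3x_3 to the basis.

S(f_1,g_3): lcm = x_1x_2. S = 3/2x_2^2x_3 - 1/2x_2x_3.
  leading term x_2^2x_3: no divisor's leading term divides it; move 3/2x_2^2x_3 to the remainder.
  leading term x_2x_3: no divisor's leading term divides it; move -1/2x_2x_3 to the remainder.
  remainder 3/2x_2^2x_3 - 1/2x_2x_3 ≠ 0; add g_4 = 3/2x_2^2x_3 - 1/2x_2x_3 to the basis.

The other S-polynomials (S(f_2,g_3), S(f_1,g_4), S(f_2,g_4), S(g_3,g_4)) all reduce to 0 modulo the current basis, so we have a Gröbner basis.
Inter-reduce: drop elements whose leading term is divisible by another's, tail-reduce, and make monic.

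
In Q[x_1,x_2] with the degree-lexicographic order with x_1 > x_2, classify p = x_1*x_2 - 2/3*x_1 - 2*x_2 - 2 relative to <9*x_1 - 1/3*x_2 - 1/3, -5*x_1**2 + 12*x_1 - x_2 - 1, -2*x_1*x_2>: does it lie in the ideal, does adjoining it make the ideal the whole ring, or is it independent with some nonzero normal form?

x_1*x_2 - 2/3*x_1 - 2*x_2 - 2 lies in I (it reduces to 0).

First compute the reduced Gröbner basis of I by Buchberger's algorithm.
f_1 = 9*x_1 - 1/3*x_2 - 1/3, LT = x_1.
f_2 = -5*x_1**2 + 12*x_1 - x_2 - 1, LT = x_1**2.
f_3 = -2*x_1*x_2, LT = x_1*x_2.

S(f_1,f_2): lcm = x_1**2. S = -1/27*x_1*x_2 + 319/135*x_1 - 1/5*x_2 - 1/5.
  reduce S modulo (f_1, f_2, f_3):
  remainder -1/729*x_2**2 - 83/729*x_2 - 82/729 ≠ 0; add h_4 = -1/729*x_2**2 - 83/729*x_2 - 82/729 to the basis.

S(f_1,f_3): lcm = x_1*x_2. S = -1/27*x_2**2 - 1/27*x_2.
  reduce S modulo (f_1, f_2, f_3, h_4):
  remainder 82/27*x_2 + 82/27 ≠ 0; add h_5 = 82/27*x_2 + 82/27 to the basis.

The other S-polynomials (S(f_2,f_3), S(f_1,h_4), S(f_2,h_4), S(f_3,h_4), S(f_1,h_5), S(f_2,h_5), S(f_3,h_5), S(h_4,h_5)) all reduce to 0 modulo the current basis, so we have a Gröbner basis.
Inter-reduce: drop elements whose leading term is divisible by another's, tail-reduce, and make monic.
Reduced Gröbner basis: {x_1, x_2 + 1}.
Label its elements g_1 = x_1, g_2 = x_2 + 1.

Reduce p = x_1*x_2 - 2/3*x_1 - 2*x_2 - 2 modulo G:
  leading term x_1*x_2: subtract (x_2)·g_1 from x_1*x_2 - 2/3*x_1 - 2*x_2 - 2 → -2/3*x_1 - 2*x_2 - 2
  leading term x_1: subtract (-2/3)·g_1 from -2/3*x_1 - 2*x_2 - 2 → -2*x_2 - 2
  leading term x_2: subtract (-2)·g_2 from -2*x_2 - 2 → 0
  normal form = 0.
Since the normal form is 0, p ∈ I.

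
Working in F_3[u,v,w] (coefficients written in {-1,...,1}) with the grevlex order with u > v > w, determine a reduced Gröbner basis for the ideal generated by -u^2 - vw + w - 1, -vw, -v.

G = {u^2 - w + 1, v}

f_1 = -u^2 - vw + w - 1, LT = u^2.
f_2 = -vw, LT = vw.
f_3 = -v, LT = v.

The S-polynomials (S(f_1,f_2), S(f_1,f_3), S(f_2,f_3)) all reduce to 0 modulo the current basis, so we have a Gröbner basis.
Inter-reduce: drop elements whose leading term is divisible by another's, tail-reduce, and make monic.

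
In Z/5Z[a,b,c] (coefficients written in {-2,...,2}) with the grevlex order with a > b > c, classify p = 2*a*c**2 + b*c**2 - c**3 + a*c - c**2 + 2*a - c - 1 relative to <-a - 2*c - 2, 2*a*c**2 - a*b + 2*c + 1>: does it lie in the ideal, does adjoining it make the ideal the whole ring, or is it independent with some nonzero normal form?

First compute the reduced Gröbner basis of I by Buchberger's algorithm.
f_1 = -a - 2*c - 2, LT = a.
f_2 = 2*a*c**2 - a*b + 2*c + 1, LT = a*c**2.

S(f_1,f_2): lcm = a*c**2. S = 2*c**3 - 2*a*b + 2*c**2 - c + 2.
  leading term c**3: no divisor's leading term divides it; move 2*c**3 to the remainder.
  leading term a*b: subtract (2*b)·f_1 from -2*a*b + 2*c**2 - c + 2 → -b*c + 2*c**2 - b - c + 2
  leading term b*c: no divisor's leading term divides it; move -b*c to the remainder.
  leading term c**2: no divisor's leading term divides it; move 2*c**2 to the remainder.
  leading term b: no divisor's leading term divides it; move -b to the remainder.
  leading term c: no divisor's leading term divides it; move -c to the remainder.
  leading term 1: no divisor's leading term divides it; move 2 to the remainder.
  remainder 2*c**3 - b*c + 2*c**2 - b - c + 2 ≠ 0; add h_3 = 2*c**3 - b*c + 2*c**2 - b - c + 2 to the basis.

The other S-polynomials (S(f_1,h_3), S(f_2,h_3)) all reduce to 0 modulo the current basis, so we have a Gröbner basis.
Inter-reduce: drop elements whose leading term is divisible by another's, tail-reduce, and make monic.
Reduced Gröbner basis: {c**3 + 2*b*c + c**2 + 2*b + 2*c + 1, a + 2*c + 2}.
Label its elements g_1 = c**3 + 2*b*c + c**2 + 2*b + 2*c + 1, g_2 = a + 2*c + 2.

Reduce p = 2*a*c**2 + b*c**2 - c**3 + a*c - c**2 + 2*a - c - 1 modulo G:
  leading term a*c**2: subtract (2*c**2)·g_2 from 2*a*c**2 + b*c**2 - c**3 + a*c - c**2 + 2*a - c - 1 → b*c**2 + a*c + 2*a - c - 1
  leading term b*c**2: no divisor's leading term divides it; move b*c**2 to the remainder.
  leading term a*c: subtract (c)·g_2 from a*c + 2*a - c - 1 → -2*c**2 + 2*a + 2*c - 1
  leading term c**2: no divisor's leading term divides it; move -2*c**2 to the remainder.
  leading term a: subtract (2)·g_2 from 2*a + 2*c - 1 → -2*c
  leading term c: no divisor's leading term divides it; move -2*c to the remainder.
  normal form = b*c**2 - 2*c**2 - 2*c.
The normal form is nonzero, so p ∉ I. Since p minus its normal form lies in I, I + (p) = I + (r) where r = b*c**2 - 2*c**2 - 2*c; decide whether this ideal is the whole ring.
Run Buchberger on G together with r (pairs among the g_i already reduce to 0 since G is a Gröbner basis):
g_1 = c**3 + 2*b*c + c**2 + 2*b + 2*c + 1, LT = c**3.
g_2 = a + 2*c + 2, LT = a.
r = b*c**2 - 2*c**2 - 2*c, LT = b*c**2.

S(g_1,r): lcm = b*c**3. S = 2*b**2*c + b*c**2 + 2*c**3 + 2*b**2 + 2*b*c + 2*c**2 + b.
  leading term b**2*c: no divisor's leading term divides it; move 2*b**2*c to the remainder.
  leading term b*c**2: subtract (1)·r from b*c**2 + 2*c**3 + 2*b**2 + 2*b*c + 2*c**2 + b → 2*c**3 + 2*b**2 + 2*b*c - c**2 + b + 2*c
  leading term c**3: subtract (2)·g_1 from 2*c**3 + 2*b**2 + 2*b*c - c**2 + b + 2*c → 2*b**2 - 2*b*c + 2*c**2 + 2*b - 2*c - 2
  leading term b**2: no divisor's leading term divides it; move 2*b**2 to the remainder.
  leading term b*c: no divisor's leading term divides it; move -2*b*c to the remainder.
  leading term c**2: no divisor's leading term divides it; move 2*c**2 to the remainder.
  leading term b: no divisor's leading term divides it; move 2*b to the remainder.
  leading term c: no divisor's leading term divides it; move -2*c to the remainder.
  leading term 1: no divisor's leading term divides it; move -2 to the remainder.
  remainder 2*b**2*c + 2*b**2 - 2*b*c + 2*c**2 + 2*b - 2*c - 2 ≠ 0; add m_4 = 2*b**2*c + 2*b**2 - 2*b*c + 2*c**2 + 2*b - 2*c - 2 to the basis.

S(r,m_4): lcm = b**2*c**2. S = -b**2*c - b*c**2 - c**3 + 2*b*c + c**2 + c.
  leading term b**2*c: subtract (2)·m_4 from -b**2*c - b*c**2 - c**3 + 2*b*c + c**2 + c → -b*c**2 - c**3 + b**2 + b*c + 2*c**2 + b - 1
  leading term b*c**2: subtract (-1)·r from -b*c**2 - c**3 + b**2 + b*c + 2*c**2 + b - 1 → -c**3 + b**2 + b*c + b - 2*c - 1
  leading term c**3: subtract (-1)·g_1 from -c**3 + b**2 + b*c + b - 2*c - 1 → b**2 - 2*b*c + c**2 - 2*b
  leading term b**2: no divisor's leading term divides it; move b**2 to the remainder.
  leading term b*c: no divisor's leading term divides it; move -2*b*c to the remainder.
  leading term c**2: no divisor's leading term divides it; move c**2 to the remainder.
  leading term b: no divisor's leading term divides it; move -2*b to the remainder.
  remainder b**2 - 2*b*c + c**2 - 2*b ≠ 0; add m_5 = b**2 - 2*b*c + c**2 - 2*b to the basis.

The other S-polynomials (S(g_1,g_2), S(g_2,r), S(g_1,m_4), S(g_2,m_4), S(g_1,m_5), S(g_2,m_5), S(r,m_5), S(m_4,m_5)) all reduce to 0 modulo the current basis, so we have a Gröbner basis.
Inter-reduce: drop elements whose leading term is divisible by another's, tail-reduce, and make monic.
Reduced Gröbner basis: {b*c**2 - 2*c**2 - 2*c, c**3 + 2*b*c + c**2 + 2*b + 2*c + 1, b**2 - 2*b*c + c**2 - 2*b, a + 2*c + 2}.
The reduced Gröbner basis of I + (p) is {b*c**2 - 2*c**2 - 2*c, c**3 + 2*b*c + c**2 + 2*b + 2*c + 1, b**2 - 2*b*c + c**2 - 2*b, a + 2*c + 2} ≠ {1}, a proper ideal, so the enlarged system stays consistent: p is independent of I, with normal form b*c**2 - 2*c**2 - 2*c.

2*a*c**2 + b*c**2 - c**3 + a*c - c**2 + 2*a - c - 1 is independent of I; its normal form modulo I is b*c**2 - 2*c**2 - 2*c.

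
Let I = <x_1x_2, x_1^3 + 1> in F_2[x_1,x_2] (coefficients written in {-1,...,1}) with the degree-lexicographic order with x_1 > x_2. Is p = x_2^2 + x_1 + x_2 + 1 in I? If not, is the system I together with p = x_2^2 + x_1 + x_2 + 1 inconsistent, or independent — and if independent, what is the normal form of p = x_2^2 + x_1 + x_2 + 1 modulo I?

x_2^2 + x_1 + x_2 + 1 is independent of I; its normal form modulo I is x_1 + 1.

First compute the reduced Gröbner basis of I by Buchberger's algorithm.
f_1 = x_1x_2, LT = x_1x_2.
f_2 = x_1^3 + 1, LT = x_1^3.

S(f_1,f_2): lcm = x_1^3x_2. S = x_2.
  leading term x_2: no divisor's leading term divides it; move x_2 to the remainder.
  remainder x_2 ≠ 0; add h_3 = x_2 to the basis.

The other S-polynomials (S(f_1,h_3), S(f_2,h_3)) all reduce to 0 modulo the current basis, so we have a Gröbner basis.
Inter-reduce: drop elements whose leading term is divisible by another's, tail-reduce, and make monic.
Reduced Gröbner basis: {x_1^3 + 1, x_2}.
Label its elements g_1 = x_1^3 + 1, g_2 = x_2.

Reduce p = x_2^2 + x_1 + x_2 + 1 modulo G:
  leading term x_2^2: subtract (x_2)·g_2 from x_2^2 + x_1 + x_2 + 1 → x_1 + x_2 + 1
  leading term x_1: no divisor's leading term divides it; move x_1 to the remainder.
  leading term x_2: subtract (1)·g_2 from x_2 + 1 → 1
  leading term 1: no divisor's leading term divides it; move 1 to the remainder.
  normal form = x_1 + 1.
The normal form is nonzero, so p ∉ I. Since p minus its normal form lies in I, I + (p) = I + (r) where r = x_1 + 1; decide whether this ideal is the whole ring.
Run Buchberger on G together with r (pairs among the g_i already reduce to 0 since G is a Gröbner basis):
g_1 = x_1^3 + 1, LT = x_1^3.
g_2 = x_2, LT = x_2.
r = x_1 + 1, LT = x_1.

The S-polynomials (S(g_1,g_2), S(g_1,r), S(g_2,r)) all reduce to 0 modulo the current basis, so we have a Gröbner basis.
Inter-reduce: drop elements whose leading term is divisible by another's, tail-reduce, and make monic.
Reduced Gröbner basis: {x_1 + 1, x_2}.
The reduced Gröbner basis of I + (p) is {x_1 + 1, x_2} ≠ {1}, a proper ideal, so the enlarged system stays consistent: p is independent of I, with normal form x_1 + 1.

Ideal membership is decidable via reduction modulo a Gröbner basis.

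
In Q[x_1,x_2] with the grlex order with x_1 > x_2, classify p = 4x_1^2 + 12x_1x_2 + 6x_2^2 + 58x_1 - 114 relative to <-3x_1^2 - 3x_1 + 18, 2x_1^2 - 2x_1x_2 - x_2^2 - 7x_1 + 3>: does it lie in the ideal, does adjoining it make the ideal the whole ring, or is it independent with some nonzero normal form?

4x_1^2 + 12x_1x_2 + 6x_2^2 + 58x_1 - 114 lies in I (it reduces to 0).

First compute the reduced Gröbner basis of I by Buchberger's algorithm.
f_1 = -3x_1^2 - 3x_1 + 18, LT = x_1^2.
f_2 = 2x_1^2 - 2x_1x_2 - x_2^2 - 7x_1 + 3, LT = x_1^2.

S(f_1,f_2): lcm = x_1^2. S = x_1x_2 + 1/2x_2^2 + 9/2x_1 - 15/2.
  leading term x_1x_2: no divisor's leading term divides it; move x_1x_2 to the remainder.
  leading term x_2^2: no divisor's leading term divides it; move 1/2x_2^2 to the remainder.
  leading term x_1: no divisor's leading term divides it; move 9/2x_1 to the remainder.
  leading term 1: no divisor's leading term divides it; move -15/2 to the remainder.
  remainder x_1x_2 + 1/2x_2^2 + 9/2x_1 - 15/2 ≠ 0; add h_3 = x_1x_2 + 1/2x_2^2 + 9/2x_1 - 15/2 to the basis.

S(f_1,h_3): lcm = x_1^2x_2. S = -1/2x_1x_2^2 - 9/2x_1^2 + x_1x_2 + 15/2x_1 - 6x_2.
  leading term x_1x_2^2: subtract (-1/2x_2)·h_3 from -1/2x_1x_2^2 - 9/2x_1^2 + x_1x_2 + 15/2x_1 - 6x_2 → 1/4x_2^3 - 9/2x_1^2 + 13/4x_1x_2 + 15/2x_1 - 39/4x_2
  leading term x_2^3: no divisor's leading term divides it; move 1/4x_2^3 to the remainder.
  leading term x_1^2: subtract (3/2)·f_1 from -9/2x_1^2 + 13/4x_1x_2 + 15/2x_1 - 39/4x_2 → 13/4x_1x_2 + 12x_1 - 39/4x_2 - 27
  leading term x_1x_2: subtract (13/4)·h_3 from 13/4x_1x_2 + 12x_1 - 39/4x_2 - 27 → -13/8x_2^2 - 21/8x_1 - 39/4x_2 - 21/8
  leading term x_2^2: no divisor's leading term divides it; move -13/8x_2^2 to the remainder.
  leading term x_1: no divisor's leading term divides it; move -21/8x_1 to the remainder.
  leading term x_2: no divisor's leading term divides it; move -39/4x_2 to the remainder.
  leading term 1: no divisor's leading term divides it; move -21/8 to the remainder.
  remainder 1/4x_2^3 - 13/8x_2^2 - 21/8x_1 - 39/4x_2 - 21/8 ≠ 0; add h_4 = 1/4x_2^3 - 13/8x_2^2 - 21/8x_1 - 39/4x_2 - 21/8 to the basis.

The other S-polynomials (S(f_2,h_3), S(f_1,h_4), S(f_2,h_4), S(h_3,h_4)) all reduce to 0 modulo the current basis, so we have a Gröbner basis.
Inter-reduce: drop elements whose leading term is divisible by another's, tail-reduce, and make monic.
Reduced Gröbner basis: {x_2^3 - 13/2x_2^2 - 21/2x_1 - 39x_2 - 21/2, x_1^2 + x_1 - 6, x_1x_2 + 1/2x_2^2 + 9/2x_1 - 15/2}.
Label its elements g_1 = x_2^3 - 13/2x_2^2 - 21/2x_1 - 39x_2 - 21/2, g_2 = x_1^2 + x_1 - 6, g_3 = x_1x_2 + 1/2x_2^2 + 9/2x_1 - 15/2.

Reduce p = 4x_1^2 + 12x_1x_2 + 6x_2^2 + 58x_1 - 114 modulo G:
  leading term x_1^2: subtract (4)·g_2 from 4x_1^2 + 12x_1x_2 + 6x_2^2 + 58x_1 - 114 → 12x_1x_2 + 6x_2^2 + 54x_1 - 90
  leading term x_1x_2: subtract (12)·g_3 from 12x_1x_2 + 6x_2^2 + 54x_1 - 90 → 0
  normal form = 0.
Since the normal form is 0, p ∈ I.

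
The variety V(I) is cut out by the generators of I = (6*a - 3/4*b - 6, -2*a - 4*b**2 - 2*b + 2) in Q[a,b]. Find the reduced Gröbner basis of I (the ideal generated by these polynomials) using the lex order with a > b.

f_1 = 6*a - 3/4*b - 6, LT = a.
f_2 = -2*a - 4*b**2 - 2*b + 2, LT = a.

S(f_1,f_2): lcm = a. S = -2*b**2 - 9/8*b.
  reduce S modulo (f_1, f_2):
  remainder -2*b**2 - 9/8*b ≠ 0; add g_3 = -2*b**2 - 9/8*b to the basis.

The other S-polynomials (S(f_1,g_3), S(f_2,g_3)) all reduce to 0 modulo the current basis, so we have a Gröbner basis.
Inter-reduce: drop elements whose leading term is divisible by another's, tail-reduce, and make monic.

G = {a - 1/8*b - 1, b**2 + 9/16*b}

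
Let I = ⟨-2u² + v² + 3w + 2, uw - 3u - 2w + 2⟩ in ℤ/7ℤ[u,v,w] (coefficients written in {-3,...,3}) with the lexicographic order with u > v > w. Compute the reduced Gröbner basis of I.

f_1 = -2u² + v² + 3w + 2, LT = u².
f_2 = uw - 3u - 2w + 2, LT = uw.

S(f_1,f_2): lcm = u²w. S = 3u² + 2uw - 2u + 3v²w + 2w² - w.
  reduce S modulo (f_1, f_2):
  remainder -3u + 3v²w - 2v² + 2w² - 3w - 1 ≠ 0; add g_3 = -3u + 3v²w - 2v² + 2w² - 3w - 1 to the basis.

S(f_2,g_3): lcm = uw. S = -3u + v²w² - 3v²w + 3w³ - w² + 2.
  reduce S modulo (f_1, f_2, g_3):
  remainder v²w² + v²w + 2v² + 3w³ - 3w² + 3w + 3 ≠ 0; add g_4 = v²w² + v²w + 2v² + 3w³ - 3w² + 3w + 3 to the basis.

The other S-polynomials (S(f_1,g_3), S(f_1,g_4), S(f_2,g_4), S(g_3,g_4)) all reduce to 0 modulo the current basis, so we have a Gröbner basis.
Inter-reduce: drop elements whose leading term is divisible by another's, tail-reduce, and make monic.

G = {u - v²w + 3v² - 3w² + w - 2, v²w² + v²w + 2v² + 3w³ - 3w² + 3w + 3}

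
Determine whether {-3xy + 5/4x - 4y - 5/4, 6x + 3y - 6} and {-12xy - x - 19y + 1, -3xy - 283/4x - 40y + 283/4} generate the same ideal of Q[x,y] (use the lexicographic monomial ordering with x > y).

Yes, the ideals are equal.

For a fixed monomial order, each ideal has a unique reduced Gröbner basis; comparing bases decides equality.
Buchberger on the first generating set:
f_1 = -3xy + 5/4x - 4y - 5/4, LT = xy.
f_2 = 6x + 3y - 6, LT = x.

S(f_1,f_2): lcm = xy. S = -5/12x - 1/2y^2 + 7/3y + 5/12.
  leading term x: subtract (-5/72)·f_2 from -5/12x - 1/2y^2 + 7/3y + 5/12 → -1/2y^2 + 61/24y
  leading term y^2: no divisor's leading term divides it; move -1/2y^2 to the remainder.
  leading term y: no divisor's leading term divides it; move 61/24y to the remainder.
  remainder -1/2y^2 + 61/24y ≠ 0; add g_3 = -1/2y^2 + 61/24y to the basis.

The other S-polynomials (S(f_1,g_3), S(f_2,g_3)) all reduce to 0 modulo the current basis, so we have a Gröbner basis.
Inter-reduce: drop elements whose leading term is divisible by another's, tail-reduce, and make monic.
Reduced Gröbner basis: {x + 1/2y - 1, y^2 - 61/12y}.

Buchberger on the second generating set:
h_1 = -12xy - x - 19y + 1, LT = xy.
h_2 = -3xy - 283/4x - 40y + 283/4, LT = xy.

S(h_1,h_2): lcm = xy. S = -47/2x - 47/4y + 47/2.
  leading term x: no divisor's leading term divides it; move -47/2x to the remainder.
  leading term y: no divisor's leading term divides it; move -47/4y to the remainder.
  leading term 1: no divisor's leading term divides it; move 47/2 to the remainder.
  remainder -47/2x - 47/4y + 47/2 ≠ 0; add k_3 = -47/2x - 47/4y + 47/2 to the basis.

S(h_1,k_3): lcm = xy. S = 1/12x - 1/2y^2 + 31/12y - 1/12.
  leading term x: subtract (-1/282)·k_3 from 1/12x - 1/2y^2 + 31/12y - 1/12 → -1/2y^2 + 61/24y
  leading term y^2: no divisor's leading term divides it; move -1/2y^2 to the remainder.
  leading term y: no divisor's leading term divides it; move 61/24y to the remainder.
  remainder -1/2y^2 + 61/24y ≠ 0; add k_4 = -1/2y^2 + 61/24y to the basis.

The other S-polynomials (S(h_2,k_3), S(h_1,k_4), S(h_2,k_4), S(k_3,k_4)) all reduce to 0 modulo the current basis, so we have a Gröbner basis.
Inter-reduce: drop elements whose leading term is divisible by another's, tail-reduce, and make monic.
Reduced Gröbner basis: {x + 1/2y - 1, y^2 - 61/12y}.

The two bases agree; hence the ideals are identical.
The same test decides containment: I ⊆ J iff every generator of I reduces to 0 modulo a Gröbner basis of J.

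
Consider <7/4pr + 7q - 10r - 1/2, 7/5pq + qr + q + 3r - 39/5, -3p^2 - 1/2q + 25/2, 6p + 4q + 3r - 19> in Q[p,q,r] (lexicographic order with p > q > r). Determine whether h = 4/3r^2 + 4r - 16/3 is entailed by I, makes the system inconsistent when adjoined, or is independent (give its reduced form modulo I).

4/3r^2 + 4r - 16/3 lies in I (it reduces to 0).

First compute the reduced Gröbner basis of I by Buchberger's algorithm.
f_1 = 7/4pr + 7q - 10r - 1/2, LT = pr.
f_2 = 7/5pq + qr + q + 3r - 39/5, LT = pq.
f_3 = -3p^2 - 1/2q + 25/2, LT = p^2.
f_4 = 6p + 4q + 3r - 19, LT = p.

S(f_1,f_2): lcm = pqr. S = 4q^2 - 5/7qr^2 - 45/7qr - 2/7q - 15/7r^2 + 39/7r.
  reduce S modulo (f_1, f_2, f_3, f_4):
  remainder 4q^2 - 5/7qr^2 - 45/7qr - 2/7q - 15/7r^2 + 39/7r ≠ 0; add k_5 = 4q^2 - 5/7qr^2 - 45/7qr - 2/7q - 15/7r^2 + 39/7r to the basis.

S(f_1,f_3): lcm = p^2r. S = 4pq - 40/7pr - 2/7p - 1/6qr + 25/6r.
  reduce S modulo (f_1, f_2, f_3, f_4, k_5):
  remainder -127/42qr + 424/21q - 10853/294r + 2903/147 ≠ 0; add k_6 = -127/42qr + 424/21q - 10853/294r + 2903/147 to the basis.

S(f_1,f_4): lcm = pr. S = -2/3qr + 4q - 1/2r^2 - 107/42r - 2/7.
  reduce S modulo (f_1, f_2, f_3, f_4, k_5, k_6):
  remainder -172/381q - 1/2r^2 + 9941/1778r - 12374/2667 ≠ 0; add k_7 = -172/381q - 1/2r^2 + 9941/1778r - 12374/2667 to the basis.

S(f_2,f_3): lcm = p^2q. S = 5/7pqr + 5/7pq + 15/7pr - 39/7p - 1/6q^2 + 25/6q.
  reduce S modulo (f_1, f_2, f_3, f_4, k_5, k_6, k_7):
  remainder 60184051/1415904r^2 - 163198061/471968r + 107352533/353976 ≠ 0; add k_8 = 60184051/1415904r^2 - 163198061/471968r + 107352533/353976 to the basis.

S(f_2,f_4): lcm = pq. S = -2/3q^2 + 3/14qr + 163/42q + 15/7r - 39/7.
  reduce S modulo (f_1, f_2, f_3, f_4, k_5, k_6, k_7, k_8):
  remainder 171254940187/24162925766r - 171254940187/24162925766 ≠ 0; add k_9 = 171254940187/24162925766r - 171254940187/24162925766 to the basis.

The other S-polynomials (S(f_3,f_4), S(f_1,k_5), S(f_2,k_5), S(f_3,k_5), S(f_4,k_5), S(f_1,k_6), S(f_2,k_6), S(f_3,k_6), S(f_4,k_6), S(k_5,k_6), S(f_1,k_7), S(f_2,k_7), S(f_3,k_7), S(f_4,k_7), S(k_5,k_7), S(k_6,k_7), S(f_1,k_8), S(f_2,k_8), S(f_3,k_8), S(f_4,k_8), S(k_5,k_8), S(k_6,k_8), S(k_7,k_8), S(f_1,k_9), S(f_2,k_9), S(f_3,k_9), S(f_4,k_9), S(k_5,k_9), S(k_6,k_9), S(k_7,k_9), S(k_8,k_9)) all reduce to 0 modulo the current basis, so we have a Gröbner basis.
Inter-reduce: drop elements whose leading term is divisible by another's, tail-reduce, and make monic.
Reduced Gröbner basis: {p - 2, q - 1, r - 1}.
Label its elements g_1 = p - 2, g_2 = q - 1, g_3 = r - 1.

Reduce h = 4/3r^2 + 4r - 16/3 modulo G:
  leading term r^2: subtract (4/3r)·g_3 from 4/3r^2 + 4r - 16/3 → 16/3r - 16/3
  leading term r: subtract (16/3)·g_3 from 16/3r - 16/3 → 0
  normal form = 0.
Since the normal form is 0, h ∈ I.

The remainder on division by a Gröbner basis is unique — it is the normal form.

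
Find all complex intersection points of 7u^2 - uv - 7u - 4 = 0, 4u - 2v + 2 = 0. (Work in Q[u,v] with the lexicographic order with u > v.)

Compute a lex Gröbner basis by Buchberger's algorithm.
f_1 = 7u^2 - uv - 7u - 4, LT = u^2.
f_2 = 4u - 2v + 2, LT = u.

S(f_1,f_2): lcm = u^2. S = 5/14uv - 3/2u - 4/7.
  leading term uv: subtract (5/56v)·f_2 from 5/14uv - 3/2u - 4/7 → -3/2u + 5/28v^2 - 5/28v - 4/7
  leading term u: subtract (-3/8)·f_2 from -3/2u + 5/28v^2 - 5/28v - 4/7 → 5/28v^2 - 13/14v + 5/28
  leading term v^2: no divisor's leading term divides it; move 5/28v^2 to the remainder.
  leading term v: no divisor's leading term divides it; move -13/14v to the remainder.
  leading term 1: no divisor's leading term divides it; move 5/28 to the remainder.
  remainder 5/28v^2 - 13/14v + 5/28 ≠ 0; add h_3 = 5/28v^2 - 13/14v + 5/28 to the basis.

The other S-polynomials (S(f_1,h_3), S(f_2,h_3)) all reduce to 0 modulo the current basis, so we have a Gröbner basis.
Inter-reduce: drop elements whose leading term is divisible by another's, tail-reduce, and make monic.
Reduced Gröbner basis: {u - 1/2v + 1/2, v^2 - 26/5v + 1}.

Since the basis is lex-ordered, v^2 - 26/5v + 1 is univariate in v. Its roots are {1/5, 5}. Back-substituting each root into the other basis elements fixes the other coordinates.
  v = 1/5: the earlier basis element becomes u + 2/5 = 0, giving u = -2/5 — point (-2/5, 1/5).
  v = 5: the earlier basis element becomes u - 2 = 0, giving u = 2 — point (2, 5).
Substituting each solution back into the original system confirms all equations vanish.

{(-2/5, 1/5), (2, 5)}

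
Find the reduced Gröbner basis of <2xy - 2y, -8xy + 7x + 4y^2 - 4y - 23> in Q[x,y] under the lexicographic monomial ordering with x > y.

G = {x + 4/7y^2 - 12/7y - 23/7, y^3 - 3y^2 - 4y}

f_1 = 2xy - 2y, LT = xy.
f_2 = -8xy + 7x + 4y^2 - 4y - 23, LT = xy.

S(f_1,f_2): lcm = xy. S = 7/8x + 1/2y^2 - 3/2y - 23/8.
  leading term x: no divisor's leading term divides it; move 7/8x to the remainder.
  leading term y^2: no divisor's leading term divides it; move 1/2y^2 to the remainder.
  leading term y: no divisor's leading term divides it; move -3/2y to the remainder.
  leading term 1: no divisor's leading term divides it; move -23/8 to the remainder.
  remainder 7/8x + 1/2y^2 - 3/2y - 23/8 ≠ 0; add g_3 = 7/8x + 1/2y^2 - 3/2y - 23/8 to the basis.

S(f_1,g_3): lcm = xy. S = -4/7y^3 + 12/7y^2 + 16/7y.
  leading term y^3: no divisor's leading term divides it; move -4/7y^3 to the remainder.
  leading term y^2: no divisor's leading term divides it; move 12/7y^2 to the remainder.
  leading term y: no divisor's leading term divides it; move 16/7y to the remainder.
  remainder -4/7y^3 + 12/7y^2 + 16/7y ≠ 0; add g_4 = -4/7y^3 + 12/7y^2 + 16/7y to the basis.

S(f_2,g_3): lcm = xy. S = -7/8x - 4/7y^3 + 17/14y^2 + 53/14y + 23/8.
  leading term x: subtract (-1)·g_3 from -7/8x - 4/7y^3 + 17/14y^2 + 53/14y + 23/8 → -4/7y^3 + 12/7y^2 + 16/7y
  leading term y^3: subtract (1)·g_4 from -4/7y^3 + 12/7y^2 + 16/7y → 0
  remainder 0.

S(f_1,g_4): lcm = xy^3. S = 3xy^2 + 4xy - y^3.
  leading term xy^2: subtract (3/2y)·f_1 from 3xy^2 + 4xy - y^3 → 4xy - y^3 + 3y^2
  leading term xy: subtract (2)·f_1 from 4xy - y^3 + 3y^2 → -y^3 + 3y^2 + 4y
  leading term y^3: subtract (7/4)·g_4 from -y^3 + 3y^2 + 4y → 0
  remainder 0.

S(f_2,g_4): lcm = xy^3. S = 17/8xy^2 + 4xy - 1/2y^4 + 1/2y^3 + 23/8y^2.
  leading term xy^2: subtract (17/16y)·f_1 from 17/8xy^2 + 4xy - 1/2y^4 + 1/2y^3 + 23/8y^2 → 4xy - 1/2y^4 + 1/2y^3 + 5y^2
  leading term xy: subtract (2)·f_1 from 4xy - 1/2y^4 + 1/2y^3 + 5y^2 → -1/2y^4 + 1/2y^3 + 5y^2 + 4y
  leading term y^4: subtract (7/8y)·g_4 from -1/2y^4 + 1/2y^3 + 5y^2 + 4y → -y^3 + 3y^2 + 4y
  leading term y^3: subtract (7/4)·g_4 from -y^3 + 3y^2 + 4y → 0
  remainder 0.

S(g_3,g_4): leading monomials are coprime, so the S-polynomial reduces to 0 (Buchberger's first criterion).
Every S-polynomial of the final basis reduces to 0, so we have a Gröbner basis.
Inter-reduce: drop elements whose leading term is divisible by another's, tail-reduce, and make monic.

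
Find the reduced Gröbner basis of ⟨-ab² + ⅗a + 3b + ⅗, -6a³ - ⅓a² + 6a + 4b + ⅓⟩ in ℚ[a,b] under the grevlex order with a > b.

f_1 = -ab² + ⅗a + 3b + ⅗, LT = ab².
f_2 = -6a³ - ⅓a² + 6a + 4b + ⅓, LT = a³.

S(f_1,f_2): lcm = a³b². S = -1/18a²b² - ⅗a³ - 3a²b + ab² + ⅔b³ - ⅗a² + 1/18b².
  leading term a²b²: subtract (1/18a)·f_1 from -1/18a²b² - ⅗a³ - 3a²b + ab² + ⅔b³ - ⅗a² + 1/18b² → -⅗a³ - 3a²b + ab² + ⅔b³ - 19/30a² - ⅙ab + 1/18b² - 1/30a
  leading term a³: subtract (1/10)·f_2 from -⅗a³ - 3a²b + ab² + ⅔b³ - 19/30a² - ⅙ab + 1/18b² - 1/30a → -3a²b + ab² + ⅔b³ - ⅗a² - ⅙ab + 1/18b² - 19/30a - ⅖b - 1/30
  leading term a²b: no divisor's leading term divides it; move -3a²b to the remainder.
  leading term ab²: subtract (-1)·f_1 from ab² + ⅔b³ - ⅗a² - ⅙ab + 1/18b² - 19/30a - ⅖b - 1/30 → ⅔b³ - ⅗a² - ⅙ab + 1/18b² - 1/30a + 13/5b + 17/30
  leading term b³: no divisor's leading term divides it; move ⅔b³ to the remainder.
  leading term a²: no divisor's leading term divides it; move -⅗a² to the remainder.
  leading term ab: no divisor's leading term divides it; move -⅙ab to the remainder.
  leading term b²: no divisor's leading term divides it; move 1/18b² to the remainder.
  leading term a: no divisor's leading term divides it; move -1/30a to the remainder.
  leading term b: no divisor's leading term divides it; move 13/5b to the remainder.
  leading term 1: no divisor's leading term divides it; move 17/30 to the remainder.
  remainder -3a²b + ⅔b³ - ⅗a² - ⅙ab + 1/18b² - 1/30a + 13/5b + 17/30 ≠ 0; add g_3 = -3a²b + ⅔b³ - ⅗a² - ⅙ab + 1/18b² - 1/30a + 13/5b + 17/30 to the basis.

S(f_1,g_3): lcm = a²b². S = 2/9b⁴ - ⅕a²b - 1/18ab² + 1/54b³ - ⅗a² - 271/90ab + 13/15b² - ⅗a + 17/90b.
  leading term b⁴: no divisor's leading term divides it; move 2/9b⁴ to the remainder.
  leading term a²b: subtract (1/15)·g_3 from -⅕a²b - 1/18ab² + 1/54b³ - ⅗a² - 271/90ab + 13/15b² - ⅗a + 17/90b → -1/18ab² - 7/270b³ - 14/25a² - 3ab + 233/270b² - 269/450a + 7/450b - 17/450
  leading term ab²: subtract (1/18)·f_1 from -1/18ab² - 7/270b³ - 14/25a² - 3ab + 233/270b² - 269/450a + 7/450b - 17/450 → -7/270b³ - 14/25a² - 3ab + 233/270b² - 142/225a - 34/225b - 16/225
  leading term b³: no divisor's leading term divides it; move -7/270b³ to the remainder.
  leading term a²: no divisor's leading term divides it; move -14/25a² to the remainder.
  leading term ab: no divisor's leading term divides it; move -3ab to the remainder.
  leading term b²: no divisor's leading term divides it; move 233/270b² to the remainder.
  leading term a: no divisor's leading term divides it; move -142/225a to the remainder.
  leading term b: no divisor's leading term divides it; move -34/225b to the remainder.
  leading term 1: no divisor's leading term divides it; move -16/225 to the remainder.
  remainder 2/9b⁴ - 7/270b³ - 14/25a² - 3ab + 233/270b² - 142/225a - 34/225b - 16/225 ≠ 0; add g_4 = 2/9b⁴ - 7/270b³ - 14/25a² - 3ab + 233/270b² - 142/225a - 34/225b - 16/225 to the basis.

The other S-polynomials (S(f_2,g_3), S(f_1,g_4), S(f_2,g_4), S(g_3,g_4)) all reduce to 0 modulo the current basis, so we have a Gröbner basis.

G = {b⁴ - 7/60b³ - 63/25a² - 27/2ab + 233/60b² - 71/25a - 17/25b - 8/25, a³ + 1/18a² - a - ⅔b - 1/18, a²b - 2/9b³ + ⅕a² + 1/18ab - 1/54b² + 1/90a - 13/15b - 17/90, ab² - ⅗a - 3b - ⅗}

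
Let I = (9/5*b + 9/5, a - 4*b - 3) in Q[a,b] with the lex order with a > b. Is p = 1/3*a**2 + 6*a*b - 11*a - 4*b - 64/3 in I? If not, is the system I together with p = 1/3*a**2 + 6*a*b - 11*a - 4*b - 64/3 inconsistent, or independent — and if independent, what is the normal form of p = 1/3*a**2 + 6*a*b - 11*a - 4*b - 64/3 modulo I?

First compute the reduced Gröbner basis of I by Buchberger's algorithm.
f_1 = 9/5*b + 9/5, LT = b.
f_2 = a - 4*b - 3, LT = a.

The S-polynomials (S(f_1,f_2)) all reduce to 0 modulo the current basis, so we have a Gröbner basis.
Inter-reduce: drop elements whose leading term is divisible by another's, tail-reduce, and make monic.
Reduced Gröbner basis: {a + 1, b + 1}.
Label its elements g_1 = a + 1, g_2 = b + 1.

Reduce p = 1/3*a**2 + 6*a*b - 11*a - 4*b - 64/3 modulo G:
  leading term a**2: subtract (1/3*a)·g_1 from 1/3*a**2 + 6*a*b - 11*a - 4*b - 64/3 → 6*a*b - 34/3*a - 4*b - 64/3
  leading term a*b: subtract (6*b)·g_1 from 6*a*b - 34/3*a - 4*b - 64/3 → -34/3*a - 10*b - 64/3
  leading term a: subtract (-34/3)·g_1 from -34/3*a - 10*b - 64/3 → -10*b - 10
  leading term b: subtract (-10)·g_2 from -10*b - 10 → 0
  normal form = 0.
Since the normal form is 0, p ∈ I.

Ideal membership is decidable via reduction modulo a Gröbner basis.

1/3*a**2 + 6*a*b - 11*a - 4*b - 64/3 lies in I (it reduces to 0).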